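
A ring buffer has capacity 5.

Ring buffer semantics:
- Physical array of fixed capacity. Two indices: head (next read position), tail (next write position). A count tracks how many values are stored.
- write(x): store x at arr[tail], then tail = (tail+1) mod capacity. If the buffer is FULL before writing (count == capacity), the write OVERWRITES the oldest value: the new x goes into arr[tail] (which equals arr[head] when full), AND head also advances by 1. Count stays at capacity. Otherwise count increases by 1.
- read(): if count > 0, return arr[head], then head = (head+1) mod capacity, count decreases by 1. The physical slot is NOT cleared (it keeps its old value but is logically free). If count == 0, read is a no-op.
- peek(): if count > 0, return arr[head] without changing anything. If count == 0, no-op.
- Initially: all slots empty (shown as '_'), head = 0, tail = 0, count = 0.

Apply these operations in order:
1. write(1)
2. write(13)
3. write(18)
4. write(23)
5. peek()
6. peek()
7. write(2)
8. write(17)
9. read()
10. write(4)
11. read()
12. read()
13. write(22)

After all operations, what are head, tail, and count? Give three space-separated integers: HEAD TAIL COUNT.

After op 1 (write(1)): arr=[1 _ _ _ _] head=0 tail=1 count=1
After op 2 (write(13)): arr=[1 13 _ _ _] head=0 tail=2 count=2
After op 3 (write(18)): arr=[1 13 18 _ _] head=0 tail=3 count=3
After op 4 (write(23)): arr=[1 13 18 23 _] head=0 tail=4 count=4
After op 5 (peek()): arr=[1 13 18 23 _] head=0 tail=4 count=4
After op 6 (peek()): arr=[1 13 18 23 _] head=0 tail=4 count=4
After op 7 (write(2)): arr=[1 13 18 23 2] head=0 tail=0 count=5
After op 8 (write(17)): arr=[17 13 18 23 2] head=1 tail=1 count=5
After op 9 (read()): arr=[17 13 18 23 2] head=2 tail=1 count=4
After op 10 (write(4)): arr=[17 4 18 23 2] head=2 tail=2 count=5
After op 11 (read()): arr=[17 4 18 23 2] head=3 tail=2 count=4
After op 12 (read()): arr=[17 4 18 23 2] head=4 tail=2 count=3
After op 13 (write(22)): arr=[17 4 22 23 2] head=4 tail=3 count=4

Answer: 4 3 4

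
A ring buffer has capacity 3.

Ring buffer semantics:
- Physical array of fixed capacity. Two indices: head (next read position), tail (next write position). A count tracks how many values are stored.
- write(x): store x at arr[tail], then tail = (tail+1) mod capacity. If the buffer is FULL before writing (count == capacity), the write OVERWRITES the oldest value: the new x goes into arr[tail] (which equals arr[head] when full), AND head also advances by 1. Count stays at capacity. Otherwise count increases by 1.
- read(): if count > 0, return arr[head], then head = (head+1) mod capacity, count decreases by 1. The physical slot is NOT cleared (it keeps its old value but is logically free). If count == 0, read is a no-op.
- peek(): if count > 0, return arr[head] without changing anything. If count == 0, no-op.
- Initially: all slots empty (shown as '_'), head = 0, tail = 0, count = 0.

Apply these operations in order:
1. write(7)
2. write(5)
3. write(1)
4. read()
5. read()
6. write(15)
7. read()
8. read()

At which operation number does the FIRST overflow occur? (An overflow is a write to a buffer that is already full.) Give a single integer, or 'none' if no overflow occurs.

After op 1 (write(7)): arr=[7 _ _] head=0 tail=1 count=1
After op 2 (write(5)): arr=[7 5 _] head=0 tail=2 count=2
After op 3 (write(1)): arr=[7 5 1] head=0 tail=0 count=3
After op 4 (read()): arr=[7 5 1] head=1 tail=0 count=2
After op 5 (read()): arr=[7 5 1] head=2 tail=0 count=1
After op 6 (write(15)): arr=[15 5 1] head=2 tail=1 count=2
After op 7 (read()): arr=[15 5 1] head=0 tail=1 count=1
After op 8 (read()): arr=[15 5 1] head=1 tail=1 count=0

Answer: none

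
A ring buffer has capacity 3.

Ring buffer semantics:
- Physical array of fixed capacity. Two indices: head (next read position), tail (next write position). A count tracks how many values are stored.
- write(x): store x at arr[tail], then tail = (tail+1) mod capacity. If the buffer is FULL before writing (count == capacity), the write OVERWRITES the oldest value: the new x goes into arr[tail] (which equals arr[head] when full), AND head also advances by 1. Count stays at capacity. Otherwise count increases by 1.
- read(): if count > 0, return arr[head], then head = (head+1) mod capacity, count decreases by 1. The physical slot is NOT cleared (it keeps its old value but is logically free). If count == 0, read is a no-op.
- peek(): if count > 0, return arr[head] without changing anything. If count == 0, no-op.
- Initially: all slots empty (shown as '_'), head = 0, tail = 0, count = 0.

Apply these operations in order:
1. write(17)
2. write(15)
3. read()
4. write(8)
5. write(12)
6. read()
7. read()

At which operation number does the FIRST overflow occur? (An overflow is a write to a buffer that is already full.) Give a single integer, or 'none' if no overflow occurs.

After op 1 (write(17)): arr=[17 _ _] head=0 tail=1 count=1
After op 2 (write(15)): arr=[17 15 _] head=0 tail=2 count=2
After op 3 (read()): arr=[17 15 _] head=1 tail=2 count=1
After op 4 (write(8)): arr=[17 15 8] head=1 tail=0 count=2
After op 5 (write(12)): arr=[12 15 8] head=1 tail=1 count=3
After op 6 (read()): arr=[12 15 8] head=2 tail=1 count=2
After op 7 (read()): arr=[12 15 8] head=0 tail=1 count=1

Answer: none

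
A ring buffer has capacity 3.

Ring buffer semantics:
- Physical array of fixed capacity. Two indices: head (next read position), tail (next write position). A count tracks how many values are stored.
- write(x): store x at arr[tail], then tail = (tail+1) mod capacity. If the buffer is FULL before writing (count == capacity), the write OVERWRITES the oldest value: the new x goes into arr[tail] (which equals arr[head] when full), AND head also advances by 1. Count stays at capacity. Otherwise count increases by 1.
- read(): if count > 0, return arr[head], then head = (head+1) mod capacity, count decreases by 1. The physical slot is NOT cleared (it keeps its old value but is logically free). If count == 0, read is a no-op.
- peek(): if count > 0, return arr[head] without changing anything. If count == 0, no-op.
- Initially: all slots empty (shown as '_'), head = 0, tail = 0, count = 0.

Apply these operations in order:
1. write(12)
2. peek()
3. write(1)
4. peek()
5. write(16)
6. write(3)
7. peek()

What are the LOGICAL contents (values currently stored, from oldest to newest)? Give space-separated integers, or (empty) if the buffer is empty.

After op 1 (write(12)): arr=[12 _ _] head=0 tail=1 count=1
After op 2 (peek()): arr=[12 _ _] head=0 tail=1 count=1
After op 3 (write(1)): arr=[12 1 _] head=0 tail=2 count=2
After op 4 (peek()): arr=[12 1 _] head=0 tail=2 count=2
After op 5 (write(16)): arr=[12 1 16] head=0 tail=0 count=3
After op 6 (write(3)): arr=[3 1 16] head=1 tail=1 count=3
After op 7 (peek()): arr=[3 1 16] head=1 tail=1 count=3

Answer: 1 16 3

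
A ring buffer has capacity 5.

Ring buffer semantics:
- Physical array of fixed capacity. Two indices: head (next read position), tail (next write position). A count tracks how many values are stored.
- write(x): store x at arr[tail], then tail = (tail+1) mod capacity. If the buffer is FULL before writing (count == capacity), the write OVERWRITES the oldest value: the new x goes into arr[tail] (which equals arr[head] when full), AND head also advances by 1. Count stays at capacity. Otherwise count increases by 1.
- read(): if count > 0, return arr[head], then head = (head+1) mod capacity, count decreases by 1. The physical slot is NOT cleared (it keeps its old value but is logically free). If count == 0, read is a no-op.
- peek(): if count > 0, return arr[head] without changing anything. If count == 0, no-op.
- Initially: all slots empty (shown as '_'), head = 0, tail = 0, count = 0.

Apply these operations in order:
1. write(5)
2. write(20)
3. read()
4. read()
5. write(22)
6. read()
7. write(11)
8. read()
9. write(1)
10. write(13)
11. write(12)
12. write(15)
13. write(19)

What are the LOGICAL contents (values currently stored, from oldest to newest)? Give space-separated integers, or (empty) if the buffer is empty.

After op 1 (write(5)): arr=[5 _ _ _ _] head=0 tail=1 count=1
After op 2 (write(20)): arr=[5 20 _ _ _] head=0 tail=2 count=2
After op 3 (read()): arr=[5 20 _ _ _] head=1 tail=2 count=1
After op 4 (read()): arr=[5 20 _ _ _] head=2 tail=2 count=0
After op 5 (write(22)): arr=[5 20 22 _ _] head=2 tail=3 count=1
After op 6 (read()): arr=[5 20 22 _ _] head=3 tail=3 count=0
After op 7 (write(11)): arr=[5 20 22 11 _] head=3 tail=4 count=1
After op 8 (read()): arr=[5 20 22 11 _] head=4 tail=4 count=0
After op 9 (write(1)): arr=[5 20 22 11 1] head=4 tail=0 count=1
After op 10 (write(13)): arr=[13 20 22 11 1] head=4 tail=1 count=2
After op 11 (write(12)): arr=[13 12 22 11 1] head=4 tail=2 count=3
After op 12 (write(15)): arr=[13 12 15 11 1] head=4 tail=3 count=4
After op 13 (write(19)): arr=[13 12 15 19 1] head=4 tail=4 count=5

Answer: 1 13 12 15 19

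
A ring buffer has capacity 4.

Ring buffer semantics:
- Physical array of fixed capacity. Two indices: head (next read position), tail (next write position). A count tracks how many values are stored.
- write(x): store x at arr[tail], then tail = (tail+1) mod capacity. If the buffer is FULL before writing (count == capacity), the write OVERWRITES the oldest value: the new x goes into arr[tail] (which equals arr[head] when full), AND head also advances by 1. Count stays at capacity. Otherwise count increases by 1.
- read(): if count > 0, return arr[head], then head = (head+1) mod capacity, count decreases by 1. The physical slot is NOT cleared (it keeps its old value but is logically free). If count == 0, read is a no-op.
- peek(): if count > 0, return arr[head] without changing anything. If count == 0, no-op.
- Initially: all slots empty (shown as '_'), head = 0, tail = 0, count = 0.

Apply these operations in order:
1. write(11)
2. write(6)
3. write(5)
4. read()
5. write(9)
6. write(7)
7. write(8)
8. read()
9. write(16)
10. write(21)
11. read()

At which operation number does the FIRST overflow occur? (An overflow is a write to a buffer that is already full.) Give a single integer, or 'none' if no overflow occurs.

Answer: 7

Derivation:
After op 1 (write(11)): arr=[11 _ _ _] head=0 tail=1 count=1
After op 2 (write(6)): arr=[11 6 _ _] head=0 tail=2 count=2
After op 3 (write(5)): arr=[11 6 5 _] head=0 tail=3 count=3
After op 4 (read()): arr=[11 6 5 _] head=1 tail=3 count=2
After op 5 (write(9)): arr=[11 6 5 9] head=1 tail=0 count=3
After op 6 (write(7)): arr=[7 6 5 9] head=1 tail=1 count=4
After op 7 (write(8)): arr=[7 8 5 9] head=2 tail=2 count=4
After op 8 (read()): arr=[7 8 5 9] head=3 tail=2 count=3
After op 9 (write(16)): arr=[7 8 16 9] head=3 tail=3 count=4
After op 10 (write(21)): arr=[7 8 16 21] head=0 tail=0 count=4
After op 11 (read()): arr=[7 8 16 21] head=1 tail=0 count=3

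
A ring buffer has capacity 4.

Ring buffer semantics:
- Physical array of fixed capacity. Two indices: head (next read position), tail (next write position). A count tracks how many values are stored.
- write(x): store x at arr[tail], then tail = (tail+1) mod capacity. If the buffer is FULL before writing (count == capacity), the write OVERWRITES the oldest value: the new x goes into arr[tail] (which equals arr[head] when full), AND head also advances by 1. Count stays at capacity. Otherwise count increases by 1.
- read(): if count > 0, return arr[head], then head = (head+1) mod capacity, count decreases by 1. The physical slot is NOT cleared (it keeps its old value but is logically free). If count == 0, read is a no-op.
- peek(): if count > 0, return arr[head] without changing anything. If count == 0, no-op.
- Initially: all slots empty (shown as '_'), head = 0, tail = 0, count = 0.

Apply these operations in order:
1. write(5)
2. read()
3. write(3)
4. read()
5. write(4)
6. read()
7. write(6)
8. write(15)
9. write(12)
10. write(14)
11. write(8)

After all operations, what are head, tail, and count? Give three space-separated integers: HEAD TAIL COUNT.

After op 1 (write(5)): arr=[5 _ _ _] head=0 tail=1 count=1
After op 2 (read()): arr=[5 _ _ _] head=1 tail=1 count=0
After op 3 (write(3)): arr=[5 3 _ _] head=1 tail=2 count=1
After op 4 (read()): arr=[5 3 _ _] head=2 tail=2 count=0
After op 5 (write(4)): arr=[5 3 4 _] head=2 tail=3 count=1
After op 6 (read()): arr=[5 3 4 _] head=3 tail=3 count=0
After op 7 (write(6)): arr=[5 3 4 6] head=3 tail=0 count=1
After op 8 (write(15)): arr=[15 3 4 6] head=3 tail=1 count=2
After op 9 (write(12)): arr=[15 12 4 6] head=3 tail=2 count=3
After op 10 (write(14)): arr=[15 12 14 6] head=3 tail=3 count=4
After op 11 (write(8)): arr=[15 12 14 8] head=0 tail=0 count=4

Answer: 0 0 4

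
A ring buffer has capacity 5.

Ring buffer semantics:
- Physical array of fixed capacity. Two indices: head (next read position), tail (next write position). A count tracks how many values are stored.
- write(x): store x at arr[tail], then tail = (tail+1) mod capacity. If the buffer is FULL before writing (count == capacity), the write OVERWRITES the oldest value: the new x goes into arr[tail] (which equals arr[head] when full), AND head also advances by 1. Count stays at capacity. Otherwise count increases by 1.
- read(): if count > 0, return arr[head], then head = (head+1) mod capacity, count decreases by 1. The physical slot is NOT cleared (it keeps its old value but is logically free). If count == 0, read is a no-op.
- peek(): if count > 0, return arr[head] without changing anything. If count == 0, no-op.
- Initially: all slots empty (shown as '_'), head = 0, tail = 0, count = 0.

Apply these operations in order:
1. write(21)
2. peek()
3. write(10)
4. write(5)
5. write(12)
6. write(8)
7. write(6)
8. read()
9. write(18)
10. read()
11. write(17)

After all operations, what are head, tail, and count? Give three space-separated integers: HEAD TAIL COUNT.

After op 1 (write(21)): arr=[21 _ _ _ _] head=0 tail=1 count=1
After op 2 (peek()): arr=[21 _ _ _ _] head=0 tail=1 count=1
After op 3 (write(10)): arr=[21 10 _ _ _] head=0 tail=2 count=2
After op 4 (write(5)): arr=[21 10 5 _ _] head=0 tail=3 count=3
After op 5 (write(12)): arr=[21 10 5 12 _] head=0 tail=4 count=4
After op 6 (write(8)): arr=[21 10 5 12 8] head=0 tail=0 count=5
After op 7 (write(6)): arr=[6 10 5 12 8] head=1 tail=1 count=5
After op 8 (read()): arr=[6 10 5 12 8] head=2 tail=1 count=4
After op 9 (write(18)): arr=[6 18 5 12 8] head=2 tail=2 count=5
After op 10 (read()): arr=[6 18 5 12 8] head=3 tail=2 count=4
After op 11 (write(17)): arr=[6 18 17 12 8] head=3 tail=3 count=5

Answer: 3 3 5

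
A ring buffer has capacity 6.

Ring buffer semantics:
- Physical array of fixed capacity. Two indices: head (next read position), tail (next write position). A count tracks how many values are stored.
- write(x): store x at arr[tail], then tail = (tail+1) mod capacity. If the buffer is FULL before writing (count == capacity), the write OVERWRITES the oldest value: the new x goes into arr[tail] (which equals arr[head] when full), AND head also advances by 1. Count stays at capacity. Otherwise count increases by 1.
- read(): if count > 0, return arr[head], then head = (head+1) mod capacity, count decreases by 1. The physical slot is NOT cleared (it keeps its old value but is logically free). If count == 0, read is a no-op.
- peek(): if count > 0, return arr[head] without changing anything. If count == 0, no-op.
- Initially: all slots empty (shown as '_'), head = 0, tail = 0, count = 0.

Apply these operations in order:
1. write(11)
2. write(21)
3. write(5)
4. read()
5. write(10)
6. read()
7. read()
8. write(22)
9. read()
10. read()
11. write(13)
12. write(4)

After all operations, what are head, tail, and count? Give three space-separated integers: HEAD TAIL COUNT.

Answer: 5 1 2

Derivation:
After op 1 (write(11)): arr=[11 _ _ _ _ _] head=0 tail=1 count=1
After op 2 (write(21)): arr=[11 21 _ _ _ _] head=0 tail=2 count=2
After op 3 (write(5)): arr=[11 21 5 _ _ _] head=0 tail=3 count=3
After op 4 (read()): arr=[11 21 5 _ _ _] head=1 tail=3 count=2
After op 5 (write(10)): arr=[11 21 5 10 _ _] head=1 tail=4 count=3
After op 6 (read()): arr=[11 21 5 10 _ _] head=2 tail=4 count=2
After op 7 (read()): arr=[11 21 5 10 _ _] head=3 tail=4 count=1
After op 8 (write(22)): arr=[11 21 5 10 22 _] head=3 tail=5 count=2
After op 9 (read()): arr=[11 21 5 10 22 _] head=4 tail=5 count=1
After op 10 (read()): arr=[11 21 5 10 22 _] head=5 tail=5 count=0
After op 11 (write(13)): arr=[11 21 5 10 22 13] head=5 tail=0 count=1
After op 12 (write(4)): arr=[4 21 5 10 22 13] head=5 tail=1 count=2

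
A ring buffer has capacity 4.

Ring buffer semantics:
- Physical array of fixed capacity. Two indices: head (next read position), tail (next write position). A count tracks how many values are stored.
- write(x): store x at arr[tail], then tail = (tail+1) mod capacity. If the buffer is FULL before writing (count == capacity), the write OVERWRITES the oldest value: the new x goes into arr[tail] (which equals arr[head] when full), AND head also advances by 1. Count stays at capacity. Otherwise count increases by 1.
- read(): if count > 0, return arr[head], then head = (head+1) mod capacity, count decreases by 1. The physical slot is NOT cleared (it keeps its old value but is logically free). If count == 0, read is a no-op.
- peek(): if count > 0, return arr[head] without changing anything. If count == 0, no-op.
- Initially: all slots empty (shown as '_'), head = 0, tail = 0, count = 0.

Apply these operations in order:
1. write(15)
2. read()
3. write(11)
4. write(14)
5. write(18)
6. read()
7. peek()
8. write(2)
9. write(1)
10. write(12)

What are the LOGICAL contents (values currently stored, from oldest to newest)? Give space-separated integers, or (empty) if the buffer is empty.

Answer: 18 2 1 12

Derivation:
After op 1 (write(15)): arr=[15 _ _ _] head=0 tail=1 count=1
After op 2 (read()): arr=[15 _ _ _] head=1 tail=1 count=0
After op 3 (write(11)): arr=[15 11 _ _] head=1 tail=2 count=1
After op 4 (write(14)): arr=[15 11 14 _] head=1 tail=3 count=2
After op 5 (write(18)): arr=[15 11 14 18] head=1 tail=0 count=3
After op 6 (read()): arr=[15 11 14 18] head=2 tail=0 count=2
After op 7 (peek()): arr=[15 11 14 18] head=2 tail=0 count=2
After op 8 (write(2)): arr=[2 11 14 18] head=2 tail=1 count=3
After op 9 (write(1)): arr=[2 1 14 18] head=2 tail=2 count=4
After op 10 (write(12)): arr=[2 1 12 18] head=3 tail=3 count=4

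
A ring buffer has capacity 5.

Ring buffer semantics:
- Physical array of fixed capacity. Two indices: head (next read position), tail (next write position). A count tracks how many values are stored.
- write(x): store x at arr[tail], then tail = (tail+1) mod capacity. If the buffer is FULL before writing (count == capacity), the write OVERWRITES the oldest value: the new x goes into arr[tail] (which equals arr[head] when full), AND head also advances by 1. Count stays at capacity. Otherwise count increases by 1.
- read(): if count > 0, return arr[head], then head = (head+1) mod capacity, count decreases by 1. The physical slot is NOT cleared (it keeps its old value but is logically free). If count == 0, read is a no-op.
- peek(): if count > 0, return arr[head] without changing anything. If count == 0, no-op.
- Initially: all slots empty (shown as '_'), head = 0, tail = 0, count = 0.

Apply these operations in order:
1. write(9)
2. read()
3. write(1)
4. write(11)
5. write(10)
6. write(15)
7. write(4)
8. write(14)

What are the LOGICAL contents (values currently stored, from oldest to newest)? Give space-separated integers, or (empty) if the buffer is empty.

After op 1 (write(9)): arr=[9 _ _ _ _] head=0 tail=1 count=1
After op 2 (read()): arr=[9 _ _ _ _] head=1 tail=1 count=0
After op 3 (write(1)): arr=[9 1 _ _ _] head=1 tail=2 count=1
After op 4 (write(11)): arr=[9 1 11 _ _] head=1 tail=3 count=2
After op 5 (write(10)): arr=[9 1 11 10 _] head=1 tail=4 count=3
After op 6 (write(15)): arr=[9 1 11 10 15] head=1 tail=0 count=4
After op 7 (write(4)): arr=[4 1 11 10 15] head=1 tail=1 count=5
After op 8 (write(14)): arr=[4 14 11 10 15] head=2 tail=2 count=5

Answer: 11 10 15 4 14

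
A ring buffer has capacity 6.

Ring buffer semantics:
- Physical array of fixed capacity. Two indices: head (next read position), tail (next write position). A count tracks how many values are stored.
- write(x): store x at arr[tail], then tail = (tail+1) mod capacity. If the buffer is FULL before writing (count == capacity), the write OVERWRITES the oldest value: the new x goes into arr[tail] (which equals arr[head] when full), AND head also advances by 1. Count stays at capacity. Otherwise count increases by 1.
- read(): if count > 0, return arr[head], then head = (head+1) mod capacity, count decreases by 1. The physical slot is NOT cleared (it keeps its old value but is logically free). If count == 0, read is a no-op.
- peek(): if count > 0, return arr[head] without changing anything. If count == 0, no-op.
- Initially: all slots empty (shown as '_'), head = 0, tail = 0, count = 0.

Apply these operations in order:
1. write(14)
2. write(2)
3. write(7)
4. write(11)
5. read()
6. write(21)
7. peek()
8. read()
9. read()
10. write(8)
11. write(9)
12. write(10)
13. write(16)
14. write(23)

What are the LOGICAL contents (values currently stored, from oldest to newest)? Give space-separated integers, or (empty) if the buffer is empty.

Answer: 21 8 9 10 16 23

Derivation:
After op 1 (write(14)): arr=[14 _ _ _ _ _] head=0 tail=1 count=1
After op 2 (write(2)): arr=[14 2 _ _ _ _] head=0 tail=2 count=2
After op 3 (write(7)): arr=[14 2 7 _ _ _] head=0 tail=3 count=3
After op 4 (write(11)): arr=[14 2 7 11 _ _] head=0 tail=4 count=4
After op 5 (read()): arr=[14 2 7 11 _ _] head=1 tail=4 count=3
After op 6 (write(21)): arr=[14 2 7 11 21 _] head=1 tail=5 count=4
After op 7 (peek()): arr=[14 2 7 11 21 _] head=1 tail=5 count=4
After op 8 (read()): arr=[14 2 7 11 21 _] head=2 tail=5 count=3
After op 9 (read()): arr=[14 2 7 11 21 _] head=3 tail=5 count=2
After op 10 (write(8)): arr=[14 2 7 11 21 8] head=3 tail=0 count=3
After op 11 (write(9)): arr=[9 2 7 11 21 8] head=3 tail=1 count=4
After op 12 (write(10)): arr=[9 10 7 11 21 8] head=3 tail=2 count=5
After op 13 (write(16)): arr=[9 10 16 11 21 8] head=3 tail=3 count=6
After op 14 (write(23)): arr=[9 10 16 23 21 8] head=4 tail=4 count=6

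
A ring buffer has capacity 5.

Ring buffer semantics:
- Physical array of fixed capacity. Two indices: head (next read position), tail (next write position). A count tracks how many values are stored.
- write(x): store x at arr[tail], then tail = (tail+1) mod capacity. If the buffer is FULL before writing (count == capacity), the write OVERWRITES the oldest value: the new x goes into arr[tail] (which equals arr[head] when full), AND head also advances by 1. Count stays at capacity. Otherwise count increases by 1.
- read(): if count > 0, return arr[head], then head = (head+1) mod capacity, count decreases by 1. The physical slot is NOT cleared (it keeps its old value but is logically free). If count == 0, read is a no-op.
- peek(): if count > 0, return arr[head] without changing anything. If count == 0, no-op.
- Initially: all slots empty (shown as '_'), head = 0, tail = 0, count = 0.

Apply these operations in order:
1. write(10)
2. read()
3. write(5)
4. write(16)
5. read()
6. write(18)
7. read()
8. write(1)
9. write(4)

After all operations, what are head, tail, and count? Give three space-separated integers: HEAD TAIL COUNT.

After op 1 (write(10)): arr=[10 _ _ _ _] head=0 tail=1 count=1
After op 2 (read()): arr=[10 _ _ _ _] head=1 tail=1 count=0
After op 3 (write(5)): arr=[10 5 _ _ _] head=1 tail=2 count=1
After op 4 (write(16)): arr=[10 5 16 _ _] head=1 tail=3 count=2
After op 5 (read()): arr=[10 5 16 _ _] head=2 tail=3 count=1
After op 6 (write(18)): arr=[10 5 16 18 _] head=2 tail=4 count=2
After op 7 (read()): arr=[10 5 16 18 _] head=3 tail=4 count=1
After op 8 (write(1)): arr=[10 5 16 18 1] head=3 tail=0 count=2
After op 9 (write(4)): arr=[4 5 16 18 1] head=3 tail=1 count=3

Answer: 3 1 3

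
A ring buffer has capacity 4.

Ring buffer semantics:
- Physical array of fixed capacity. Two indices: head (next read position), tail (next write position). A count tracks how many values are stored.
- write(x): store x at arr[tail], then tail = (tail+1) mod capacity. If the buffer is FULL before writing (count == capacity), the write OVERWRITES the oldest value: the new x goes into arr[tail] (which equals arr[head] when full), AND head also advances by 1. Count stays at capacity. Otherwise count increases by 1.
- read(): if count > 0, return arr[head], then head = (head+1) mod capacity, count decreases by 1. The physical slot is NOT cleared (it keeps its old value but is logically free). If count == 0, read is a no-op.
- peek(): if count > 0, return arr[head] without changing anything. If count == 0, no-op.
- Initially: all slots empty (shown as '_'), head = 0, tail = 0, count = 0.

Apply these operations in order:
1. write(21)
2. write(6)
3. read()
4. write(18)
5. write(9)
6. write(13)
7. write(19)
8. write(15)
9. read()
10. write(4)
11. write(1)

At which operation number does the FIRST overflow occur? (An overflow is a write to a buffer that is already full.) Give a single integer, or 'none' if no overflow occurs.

Answer: 7

Derivation:
After op 1 (write(21)): arr=[21 _ _ _] head=0 tail=1 count=1
After op 2 (write(6)): arr=[21 6 _ _] head=0 tail=2 count=2
After op 3 (read()): arr=[21 6 _ _] head=1 tail=2 count=1
After op 4 (write(18)): arr=[21 6 18 _] head=1 tail=3 count=2
After op 5 (write(9)): arr=[21 6 18 9] head=1 tail=0 count=3
After op 6 (write(13)): arr=[13 6 18 9] head=1 tail=1 count=4
After op 7 (write(19)): arr=[13 19 18 9] head=2 tail=2 count=4
After op 8 (write(15)): arr=[13 19 15 9] head=3 tail=3 count=4
After op 9 (read()): arr=[13 19 15 9] head=0 tail=3 count=3
After op 10 (write(4)): arr=[13 19 15 4] head=0 tail=0 count=4
After op 11 (write(1)): arr=[1 19 15 4] head=1 tail=1 count=4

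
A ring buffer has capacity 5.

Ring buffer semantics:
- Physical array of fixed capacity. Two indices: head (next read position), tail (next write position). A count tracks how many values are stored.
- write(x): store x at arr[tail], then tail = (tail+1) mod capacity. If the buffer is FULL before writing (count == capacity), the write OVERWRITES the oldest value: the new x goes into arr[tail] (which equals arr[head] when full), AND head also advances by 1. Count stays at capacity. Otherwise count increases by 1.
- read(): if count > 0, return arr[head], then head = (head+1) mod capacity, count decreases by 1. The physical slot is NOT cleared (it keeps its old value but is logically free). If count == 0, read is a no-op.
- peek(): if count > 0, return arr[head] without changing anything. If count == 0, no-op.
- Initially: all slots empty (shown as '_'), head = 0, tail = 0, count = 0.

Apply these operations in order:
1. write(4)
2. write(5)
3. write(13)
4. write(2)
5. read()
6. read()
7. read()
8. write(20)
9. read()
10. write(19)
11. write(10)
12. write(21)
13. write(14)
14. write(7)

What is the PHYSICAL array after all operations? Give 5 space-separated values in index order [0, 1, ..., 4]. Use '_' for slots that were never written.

After op 1 (write(4)): arr=[4 _ _ _ _] head=0 tail=1 count=1
After op 2 (write(5)): arr=[4 5 _ _ _] head=0 tail=2 count=2
After op 3 (write(13)): arr=[4 5 13 _ _] head=0 tail=3 count=3
After op 4 (write(2)): arr=[4 5 13 2 _] head=0 tail=4 count=4
After op 5 (read()): arr=[4 5 13 2 _] head=1 tail=4 count=3
After op 6 (read()): arr=[4 5 13 2 _] head=2 tail=4 count=2
After op 7 (read()): arr=[4 5 13 2 _] head=3 tail=4 count=1
After op 8 (write(20)): arr=[4 5 13 2 20] head=3 tail=0 count=2
After op 9 (read()): arr=[4 5 13 2 20] head=4 tail=0 count=1
After op 10 (write(19)): arr=[19 5 13 2 20] head=4 tail=1 count=2
After op 11 (write(10)): arr=[19 10 13 2 20] head=4 tail=2 count=3
After op 12 (write(21)): arr=[19 10 21 2 20] head=4 tail=3 count=4
After op 13 (write(14)): arr=[19 10 21 14 20] head=4 tail=4 count=5
After op 14 (write(7)): arr=[19 10 21 14 7] head=0 tail=0 count=5

Answer: 19 10 21 14 7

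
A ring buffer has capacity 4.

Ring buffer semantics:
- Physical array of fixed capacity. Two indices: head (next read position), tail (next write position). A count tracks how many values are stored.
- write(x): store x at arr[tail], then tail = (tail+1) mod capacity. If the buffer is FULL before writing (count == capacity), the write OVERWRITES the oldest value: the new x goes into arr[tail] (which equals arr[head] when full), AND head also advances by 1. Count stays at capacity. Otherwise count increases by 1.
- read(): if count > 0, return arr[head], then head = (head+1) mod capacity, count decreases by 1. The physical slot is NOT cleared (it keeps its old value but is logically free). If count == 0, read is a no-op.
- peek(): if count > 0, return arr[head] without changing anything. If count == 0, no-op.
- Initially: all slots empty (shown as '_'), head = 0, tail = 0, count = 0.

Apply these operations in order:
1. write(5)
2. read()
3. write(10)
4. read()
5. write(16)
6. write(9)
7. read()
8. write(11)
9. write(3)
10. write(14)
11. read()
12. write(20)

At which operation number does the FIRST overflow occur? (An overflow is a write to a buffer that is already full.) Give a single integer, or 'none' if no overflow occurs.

After op 1 (write(5)): arr=[5 _ _ _] head=0 tail=1 count=1
After op 2 (read()): arr=[5 _ _ _] head=1 tail=1 count=0
After op 3 (write(10)): arr=[5 10 _ _] head=1 tail=2 count=1
After op 4 (read()): arr=[5 10 _ _] head=2 tail=2 count=0
After op 5 (write(16)): arr=[5 10 16 _] head=2 tail=3 count=1
After op 6 (write(9)): arr=[5 10 16 9] head=2 tail=0 count=2
After op 7 (read()): arr=[5 10 16 9] head=3 tail=0 count=1
After op 8 (write(11)): arr=[11 10 16 9] head=3 tail=1 count=2
After op 9 (write(3)): arr=[11 3 16 9] head=3 tail=2 count=3
After op 10 (write(14)): arr=[11 3 14 9] head=3 tail=3 count=4
After op 11 (read()): arr=[11 3 14 9] head=0 tail=3 count=3
After op 12 (write(20)): arr=[11 3 14 20] head=0 tail=0 count=4

Answer: none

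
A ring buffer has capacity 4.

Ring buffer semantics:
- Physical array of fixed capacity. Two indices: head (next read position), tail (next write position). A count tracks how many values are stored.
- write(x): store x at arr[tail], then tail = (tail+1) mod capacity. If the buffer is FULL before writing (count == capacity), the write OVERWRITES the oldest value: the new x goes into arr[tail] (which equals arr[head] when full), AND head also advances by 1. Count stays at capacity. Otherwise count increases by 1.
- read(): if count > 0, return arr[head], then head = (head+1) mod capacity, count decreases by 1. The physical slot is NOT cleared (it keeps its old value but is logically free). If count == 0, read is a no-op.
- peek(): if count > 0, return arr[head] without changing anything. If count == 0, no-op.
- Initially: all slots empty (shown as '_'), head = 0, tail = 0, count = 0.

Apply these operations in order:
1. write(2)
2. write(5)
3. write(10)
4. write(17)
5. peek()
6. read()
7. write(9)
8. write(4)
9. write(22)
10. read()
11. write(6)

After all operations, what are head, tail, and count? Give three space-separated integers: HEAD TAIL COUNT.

After op 1 (write(2)): arr=[2 _ _ _] head=0 tail=1 count=1
After op 2 (write(5)): arr=[2 5 _ _] head=0 tail=2 count=2
After op 3 (write(10)): arr=[2 5 10 _] head=0 tail=3 count=3
After op 4 (write(17)): arr=[2 5 10 17] head=0 tail=0 count=4
After op 5 (peek()): arr=[2 5 10 17] head=0 tail=0 count=4
After op 6 (read()): arr=[2 5 10 17] head=1 tail=0 count=3
After op 7 (write(9)): arr=[9 5 10 17] head=1 tail=1 count=4
After op 8 (write(4)): arr=[9 4 10 17] head=2 tail=2 count=4
After op 9 (write(22)): arr=[9 4 22 17] head=3 tail=3 count=4
After op 10 (read()): arr=[9 4 22 17] head=0 tail=3 count=3
After op 11 (write(6)): arr=[9 4 22 6] head=0 tail=0 count=4

Answer: 0 0 4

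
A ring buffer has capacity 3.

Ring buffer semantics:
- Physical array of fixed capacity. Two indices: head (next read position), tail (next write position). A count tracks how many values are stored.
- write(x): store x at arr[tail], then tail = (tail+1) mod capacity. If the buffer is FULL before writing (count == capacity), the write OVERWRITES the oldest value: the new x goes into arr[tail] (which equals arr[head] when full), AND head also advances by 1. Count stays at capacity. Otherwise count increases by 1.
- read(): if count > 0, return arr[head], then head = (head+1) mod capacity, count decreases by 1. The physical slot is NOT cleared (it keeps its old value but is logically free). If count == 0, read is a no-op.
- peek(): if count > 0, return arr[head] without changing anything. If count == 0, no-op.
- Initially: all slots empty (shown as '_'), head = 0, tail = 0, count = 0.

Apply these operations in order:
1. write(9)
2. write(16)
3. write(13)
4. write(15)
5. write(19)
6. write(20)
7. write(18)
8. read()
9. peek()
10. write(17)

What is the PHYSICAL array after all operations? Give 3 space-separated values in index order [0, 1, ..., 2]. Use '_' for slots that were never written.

Answer: 18 17 20

Derivation:
After op 1 (write(9)): arr=[9 _ _] head=0 tail=1 count=1
After op 2 (write(16)): arr=[9 16 _] head=0 tail=2 count=2
After op 3 (write(13)): arr=[9 16 13] head=0 tail=0 count=3
After op 4 (write(15)): arr=[15 16 13] head=1 tail=1 count=3
After op 5 (write(19)): arr=[15 19 13] head=2 tail=2 count=3
After op 6 (write(20)): arr=[15 19 20] head=0 tail=0 count=3
After op 7 (write(18)): arr=[18 19 20] head=1 tail=1 count=3
After op 8 (read()): arr=[18 19 20] head=2 tail=1 count=2
After op 9 (peek()): arr=[18 19 20] head=2 tail=1 count=2
After op 10 (write(17)): arr=[18 17 20] head=2 tail=2 count=3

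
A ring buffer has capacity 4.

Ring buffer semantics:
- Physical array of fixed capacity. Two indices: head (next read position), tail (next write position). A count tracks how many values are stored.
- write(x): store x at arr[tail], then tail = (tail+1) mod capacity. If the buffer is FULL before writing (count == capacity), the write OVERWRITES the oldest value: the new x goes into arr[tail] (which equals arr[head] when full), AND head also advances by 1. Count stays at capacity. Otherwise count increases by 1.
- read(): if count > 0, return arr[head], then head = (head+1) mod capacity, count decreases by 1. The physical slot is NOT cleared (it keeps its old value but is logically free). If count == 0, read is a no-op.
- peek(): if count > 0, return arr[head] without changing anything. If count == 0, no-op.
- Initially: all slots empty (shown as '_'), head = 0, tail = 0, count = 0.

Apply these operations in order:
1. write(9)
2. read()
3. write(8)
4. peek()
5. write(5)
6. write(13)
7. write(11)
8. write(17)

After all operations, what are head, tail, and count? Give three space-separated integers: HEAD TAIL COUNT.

After op 1 (write(9)): arr=[9 _ _ _] head=0 tail=1 count=1
After op 2 (read()): arr=[9 _ _ _] head=1 tail=1 count=0
After op 3 (write(8)): arr=[9 8 _ _] head=1 tail=2 count=1
After op 4 (peek()): arr=[9 8 _ _] head=1 tail=2 count=1
After op 5 (write(5)): arr=[9 8 5 _] head=1 tail=3 count=2
After op 6 (write(13)): arr=[9 8 5 13] head=1 tail=0 count=3
After op 7 (write(11)): arr=[11 8 5 13] head=1 tail=1 count=4
After op 8 (write(17)): arr=[11 17 5 13] head=2 tail=2 count=4

Answer: 2 2 4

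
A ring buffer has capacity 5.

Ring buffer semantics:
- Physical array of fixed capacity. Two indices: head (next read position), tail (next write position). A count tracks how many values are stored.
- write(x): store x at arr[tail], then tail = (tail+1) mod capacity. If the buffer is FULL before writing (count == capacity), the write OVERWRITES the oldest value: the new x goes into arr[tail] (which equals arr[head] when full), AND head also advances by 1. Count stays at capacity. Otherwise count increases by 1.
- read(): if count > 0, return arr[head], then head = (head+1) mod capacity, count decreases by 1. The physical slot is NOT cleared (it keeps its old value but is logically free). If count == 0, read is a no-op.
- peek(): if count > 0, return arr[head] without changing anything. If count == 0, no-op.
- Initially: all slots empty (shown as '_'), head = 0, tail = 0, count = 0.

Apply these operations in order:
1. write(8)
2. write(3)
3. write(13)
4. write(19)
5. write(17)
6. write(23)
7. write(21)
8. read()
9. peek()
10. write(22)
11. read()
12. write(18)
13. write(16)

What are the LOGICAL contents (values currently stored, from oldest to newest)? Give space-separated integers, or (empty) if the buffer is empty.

Answer: 23 21 22 18 16

Derivation:
After op 1 (write(8)): arr=[8 _ _ _ _] head=0 tail=1 count=1
After op 2 (write(3)): arr=[8 3 _ _ _] head=0 tail=2 count=2
After op 3 (write(13)): arr=[8 3 13 _ _] head=0 tail=3 count=3
After op 4 (write(19)): arr=[8 3 13 19 _] head=0 tail=4 count=4
After op 5 (write(17)): arr=[8 3 13 19 17] head=0 tail=0 count=5
After op 6 (write(23)): arr=[23 3 13 19 17] head=1 tail=1 count=5
After op 7 (write(21)): arr=[23 21 13 19 17] head=2 tail=2 count=5
After op 8 (read()): arr=[23 21 13 19 17] head=3 tail=2 count=4
After op 9 (peek()): arr=[23 21 13 19 17] head=3 tail=2 count=4
After op 10 (write(22)): arr=[23 21 22 19 17] head=3 tail=3 count=5
After op 11 (read()): arr=[23 21 22 19 17] head=4 tail=3 count=4
After op 12 (write(18)): arr=[23 21 22 18 17] head=4 tail=4 count=5
After op 13 (write(16)): arr=[23 21 22 18 16] head=0 tail=0 count=5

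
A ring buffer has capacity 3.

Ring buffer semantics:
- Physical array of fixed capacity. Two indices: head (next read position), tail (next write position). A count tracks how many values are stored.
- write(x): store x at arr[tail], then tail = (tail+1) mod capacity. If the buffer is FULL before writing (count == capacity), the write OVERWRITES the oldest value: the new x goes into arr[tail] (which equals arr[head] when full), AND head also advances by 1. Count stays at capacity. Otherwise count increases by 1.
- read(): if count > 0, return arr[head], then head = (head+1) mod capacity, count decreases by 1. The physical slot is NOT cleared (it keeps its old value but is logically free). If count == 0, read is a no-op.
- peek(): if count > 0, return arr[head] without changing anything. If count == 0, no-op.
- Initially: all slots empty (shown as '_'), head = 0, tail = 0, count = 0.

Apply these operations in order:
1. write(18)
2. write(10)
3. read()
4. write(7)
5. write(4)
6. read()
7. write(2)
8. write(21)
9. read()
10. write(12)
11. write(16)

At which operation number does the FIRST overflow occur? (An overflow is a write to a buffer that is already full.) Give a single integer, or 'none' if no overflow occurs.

After op 1 (write(18)): arr=[18 _ _] head=0 tail=1 count=1
After op 2 (write(10)): arr=[18 10 _] head=0 tail=2 count=2
After op 3 (read()): arr=[18 10 _] head=1 tail=2 count=1
After op 4 (write(7)): arr=[18 10 7] head=1 tail=0 count=2
After op 5 (write(4)): arr=[4 10 7] head=1 tail=1 count=3
After op 6 (read()): arr=[4 10 7] head=2 tail=1 count=2
After op 7 (write(2)): arr=[4 2 7] head=2 tail=2 count=3
After op 8 (write(21)): arr=[4 2 21] head=0 tail=0 count=3
After op 9 (read()): arr=[4 2 21] head=1 tail=0 count=2
After op 10 (write(12)): arr=[12 2 21] head=1 tail=1 count=3
After op 11 (write(16)): arr=[12 16 21] head=2 tail=2 count=3

Answer: 8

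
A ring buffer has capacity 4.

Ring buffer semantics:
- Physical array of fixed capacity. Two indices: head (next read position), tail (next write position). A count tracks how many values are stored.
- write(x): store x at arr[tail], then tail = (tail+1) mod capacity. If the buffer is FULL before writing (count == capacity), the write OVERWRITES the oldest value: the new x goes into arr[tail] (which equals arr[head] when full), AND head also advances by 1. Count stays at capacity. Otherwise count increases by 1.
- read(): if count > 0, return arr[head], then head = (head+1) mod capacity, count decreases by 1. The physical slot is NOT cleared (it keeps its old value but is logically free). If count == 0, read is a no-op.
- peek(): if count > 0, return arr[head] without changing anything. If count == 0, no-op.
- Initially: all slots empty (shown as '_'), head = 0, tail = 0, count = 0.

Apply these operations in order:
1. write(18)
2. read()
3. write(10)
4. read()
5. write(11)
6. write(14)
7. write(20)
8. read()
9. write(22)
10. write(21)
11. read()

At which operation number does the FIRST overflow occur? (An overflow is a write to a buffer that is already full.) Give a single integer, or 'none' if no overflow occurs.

After op 1 (write(18)): arr=[18 _ _ _] head=0 tail=1 count=1
After op 2 (read()): arr=[18 _ _ _] head=1 tail=1 count=0
After op 3 (write(10)): arr=[18 10 _ _] head=1 tail=2 count=1
After op 4 (read()): arr=[18 10 _ _] head=2 tail=2 count=0
After op 5 (write(11)): arr=[18 10 11 _] head=2 tail=3 count=1
After op 6 (write(14)): arr=[18 10 11 14] head=2 tail=0 count=2
After op 7 (write(20)): arr=[20 10 11 14] head=2 tail=1 count=3
After op 8 (read()): arr=[20 10 11 14] head=3 tail=1 count=2
After op 9 (write(22)): arr=[20 22 11 14] head=3 tail=2 count=3
After op 10 (write(21)): arr=[20 22 21 14] head=3 tail=3 count=4
After op 11 (read()): arr=[20 22 21 14] head=0 tail=3 count=3

Answer: none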